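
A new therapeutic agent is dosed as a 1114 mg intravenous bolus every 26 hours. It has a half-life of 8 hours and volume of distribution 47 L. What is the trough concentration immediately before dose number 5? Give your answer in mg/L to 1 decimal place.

f = (1/2)^(τ/t½) = (1/2)^(26/8) ≈ 0.1051.
C₀ = D/Vd = 1114/47 ≈ 23.702 mg/L.
Before the 5th dose, 4 doses have been given. Superposition: Cmin = C₀·(f + f² + … + f^4).
≈ 23.702 × (0.1051 + 0.0110 + 0.0012 + 0.0001) ≈ 23.702 × 0.1174 ≈ 2.783 mg/L.

2.8 mg/L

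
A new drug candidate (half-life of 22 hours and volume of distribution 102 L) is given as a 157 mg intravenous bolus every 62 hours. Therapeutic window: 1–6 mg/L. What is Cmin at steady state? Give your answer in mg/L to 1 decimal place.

τ/t½ = 62/22 ≈ 2.8182, so fraction remaining f = (1/2)^(62/22) ≈ 0.1418.
At steady state, accumulation factor R = 1/(1 − e^(−kτ)) ≈ 1.1652.
Single-dose peak C₀ = D/Vd = 157/102 ≈ 1.539 mg/L.
Steady-state peak Cmax,ss = C₀·R ≈ 1.539 × 1.1652 ≈ 1.793 mg/L.
One interval later, Cmin,ss = Cmax,ss·e^(−kτ) ≈ 1.793 × 0.1418 ≈ 0.254 mg/L.
Trough 0.3 mg/L vs MEC 1 mg/L: subtherapeutic.

0.3 mg/L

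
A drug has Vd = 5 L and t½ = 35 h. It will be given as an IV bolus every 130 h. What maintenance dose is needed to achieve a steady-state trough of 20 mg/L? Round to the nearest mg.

1213 mg

τ/t½ = 130/35 ≈ 3.7143, so f = (1/2)^(130/35) ≈ 0.076188.
Cmin,ss = (D/Vd)·f/(1−f), so D = Cmin,ss·Vd·(1−f)/f.
D = 20 × 5 × (1−f)/f ≈ 20 × 5 × 12.12543 ≈ 1212.54 mg.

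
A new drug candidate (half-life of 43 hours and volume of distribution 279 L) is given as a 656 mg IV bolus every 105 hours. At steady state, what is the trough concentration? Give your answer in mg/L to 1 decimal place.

Over one 105-h interval, 105/43 ≈ 2.4419 half-lives elapse, leaving f ≈ 0.1840 of each dose.
Each bolus raises the concentration by D/Vd = 656/279 ≈ 2.351 mg/L.
Steady-state trough Cmin,ss = C₀·f/(1−f) ≈ 2.351 × 0.1840/0.8160 ≈ 0.530 mg/L.

0.5 mg/L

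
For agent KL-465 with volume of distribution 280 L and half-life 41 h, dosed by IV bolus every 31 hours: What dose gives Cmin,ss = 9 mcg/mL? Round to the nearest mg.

τ/t½ = 31/41 ≈ 0.7561, so f = (1/2)^(31/41) ≈ 0.592096.
Cmin,ss = (D/Vd)·f/(1−f), so D = Cmin,ss·Vd·(1−f)/f.
D = 9 × 280 × (1−f)/f ≈ 9 × 280 × 0.68892 ≈ 1736.08 mg.

1736 mg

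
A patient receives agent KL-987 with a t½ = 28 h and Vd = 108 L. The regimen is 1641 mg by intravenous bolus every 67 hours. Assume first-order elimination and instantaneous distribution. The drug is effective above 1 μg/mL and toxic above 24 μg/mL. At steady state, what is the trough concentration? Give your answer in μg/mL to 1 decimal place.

Over one 67-h interval, 67/28 ≈ 2.3929 half-lives elapse, leaving f ≈ 0.1904 of each dose.
Accumulation ratio R = 1/(1 − f) ≈ 1/0.8096 ≈ 1.2352.
Each bolus raises the concentration by D/Vd = 1641/108 ≈ 15.194 μg/mL.
Steady-state peak Cmax,ss = C₀·R ≈ 15.194 × 1.2352 ≈ 18.768 μg/mL.
Steady-state trough Cmin,ss = Cmax,ss·f ≈ 18.768 × 0.1904 ≈ 3.573 μg/mL.
Trough 3.6 μg/mL vs MEC 1 μg/mL: adequate.

3.6 μg/mL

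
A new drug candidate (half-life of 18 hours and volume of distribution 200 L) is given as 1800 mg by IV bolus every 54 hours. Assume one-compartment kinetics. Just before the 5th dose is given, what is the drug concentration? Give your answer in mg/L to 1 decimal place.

1.3 mg/L

f = (1/2)^(τ/t½) = (1/2)^(54/18) ≈ 0.1250.
C₀ = D/Vd = 1800/200 ≈ 9.000 mg/L.
Before the 5th dose, 4 doses have been given. Superposition: Cmin = C₀·(f + f² + … + f^4).
≈ 9.000 × (0.1250 + 0.0156 + 0.0020 + 0.0002) ≈ 9.000 × 0.1428 ≈ 1.285 mg/L.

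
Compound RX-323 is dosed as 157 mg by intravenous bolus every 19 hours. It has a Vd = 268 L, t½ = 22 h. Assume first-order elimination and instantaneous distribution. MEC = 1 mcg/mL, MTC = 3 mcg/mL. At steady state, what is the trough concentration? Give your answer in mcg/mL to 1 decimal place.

0.7 mcg/mL

k = ln2/t½ = ln2/22 ≈ 0.031507 h⁻¹; fraction remaining f = e^(−kτ) = e^(−0.031507×19) ≈ 0.5496.
Single-dose peak C₀ = D/Vd = 157/268 ≈ 0.586 mcg/mL.
Steady-state trough Cmin,ss = C₀·f/(1−f) ≈ 0.586 × 0.5496/0.4504 ≈ 0.715 mcg/mL.
Trough 0.7 mcg/mL vs MEC 1 mcg/mL: subtherapeutic.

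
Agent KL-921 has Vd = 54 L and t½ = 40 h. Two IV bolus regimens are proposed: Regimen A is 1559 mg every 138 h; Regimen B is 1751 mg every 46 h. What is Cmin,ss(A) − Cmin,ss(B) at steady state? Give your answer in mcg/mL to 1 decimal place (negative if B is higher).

Regimen A: f = (1/2)^(138/40) ≈ 0.0915; Cmin,ss = (1559/54)·f/(1−f) ≈ 2.908 mcg/mL.
Regimen B: f = (1/2)^(46/40) ≈ 0.4506; Cmin,ss = (1751/54)·f/(1−f) ≈ 26.595 mcg/mL.
Difference ≈ 2.908 − 26.595 ≈ -23.687 mcg/mL.

-23.7 mcg/mL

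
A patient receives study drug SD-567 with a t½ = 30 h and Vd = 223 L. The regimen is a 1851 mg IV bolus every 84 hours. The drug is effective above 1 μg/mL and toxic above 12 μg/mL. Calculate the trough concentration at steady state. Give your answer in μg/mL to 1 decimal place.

k = ln2/t½ = ln2/30 ≈ 0.023105 h⁻¹; fraction remaining f = e^(−kτ) = e^(−0.023105×84) ≈ 0.1436.
At steady state, accumulation factor R = 1/(1 − e^(−kτ)) ≈ 1.1677.
Each bolus raises the concentration by D/Vd = 1851/223 ≈ 8.300 μg/mL.
Cmax,ss = C₀/(1 − f) ≈ 8.300/0.8564 ≈ 9.692 μg/mL.
One interval later, Cmin,ss = Cmax,ss·e^(−kτ) ≈ 9.692 × 0.1436 ≈ 1.392 μg/mL.
Trough 1.4 μg/mL vs MEC 1 μg/mL: adequate.

1.4 μg/mL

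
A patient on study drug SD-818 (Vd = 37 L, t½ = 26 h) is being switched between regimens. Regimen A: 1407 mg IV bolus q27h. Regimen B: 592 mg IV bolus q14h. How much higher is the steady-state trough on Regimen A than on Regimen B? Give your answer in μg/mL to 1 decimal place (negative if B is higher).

0.7 μg/mL

Regimen A: f = (1/2)^(27/26) ≈ 0.4868; Cmin,ss = (1407/37)·f/(1−f) ≈ 36.071 μg/mL.
Regimen B: f = (1/2)^(14/26) ≈ 0.6885; Cmin,ss = (592/37)·f/(1−f) ≈ 35.364 μg/mL.
Difference ≈ 36.071 − 35.364 ≈ 0.707 μg/mL.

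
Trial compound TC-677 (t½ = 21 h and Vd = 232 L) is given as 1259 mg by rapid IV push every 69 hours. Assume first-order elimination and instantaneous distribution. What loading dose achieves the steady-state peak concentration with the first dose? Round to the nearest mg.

f = (1/2)^(69/21) ≈ 0.102542; accumulation ratio R = 1/(1−f) ≈ 1.11426.
Loading dose to hit Cmax,ss on first dose: D_load = D_maint·R ≈ 1259 × 1.11426 ≈ 1402.85 mg.

1403 mg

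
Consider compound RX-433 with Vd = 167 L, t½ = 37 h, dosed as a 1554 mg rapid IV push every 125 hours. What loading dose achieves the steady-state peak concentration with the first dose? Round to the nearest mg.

1719 mg

f = (1/2)^(125/37) ≈ 0.096163; accumulation ratio R = 1/(1−f) ≈ 1.10639.
Loading dose to hit Cmax,ss on first dose: D_load = D_maint·R ≈ 1554 × 1.10639 ≈ 1719.33 mg.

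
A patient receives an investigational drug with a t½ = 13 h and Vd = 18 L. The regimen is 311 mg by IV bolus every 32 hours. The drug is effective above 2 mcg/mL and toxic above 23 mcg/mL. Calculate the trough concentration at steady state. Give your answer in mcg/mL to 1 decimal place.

τ/t½ = 32/13 ≈ 2.4615, so fraction remaining f = (1/2)^(32/13) ≈ 0.1816.
Accumulation ratio R = 1/(1 − f) ≈ 1/0.8184 ≈ 1.2219.
Each bolus raises the concentration by D/Vd = 311/18 ≈ 17.278 mcg/mL.
Steady-state peak Cmax,ss = C₀·R ≈ 17.278 × 1.2219 ≈ 21.112 mcg/mL.
Steady-state trough Cmin,ss = Cmax,ss·f ≈ 21.112 × 0.1816 ≈ 3.834 mcg/mL.
Trough 3.8 mcg/mL vs MEC 2 mcg/mL: adequate.

3.8 mcg/mL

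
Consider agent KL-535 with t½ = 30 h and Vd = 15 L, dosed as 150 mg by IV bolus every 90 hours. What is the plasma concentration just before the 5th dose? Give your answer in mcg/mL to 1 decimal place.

1.4 mcg/mL

f = (1/2)^(τ/t½) = (1/2)^(90/30) ≈ 0.1250.
C₀ = D/Vd = 150/15 ≈ 10.000 mcg/mL.
Before the 5th dose, 4 doses have been given. Superposition: Cmin = C₀·(f + f² + … + f^4).
≈ 10.000 × (0.1250 + 0.0156 + 0.0020 + 0.0002) ≈ 10.000 × 0.1428 ≈ 1.428 mcg/mL.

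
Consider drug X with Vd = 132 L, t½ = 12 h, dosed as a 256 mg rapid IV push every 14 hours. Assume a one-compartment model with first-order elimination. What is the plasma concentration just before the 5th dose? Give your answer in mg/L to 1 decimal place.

f = (1/2)^(τ/t½) = (1/2)^(14/12) ≈ 0.4454.
C₀ = D/Vd = 256/132 ≈ 1.939 mg/L.
Before the 5th dose, 4 doses have been given. Superposition: Cmin = C₀·(f + f² + … + f^4).
≈ 1.939 × (0.4454 + 0.1984 + 0.0884 + 0.0394) ≈ 1.939 × 0.7716 ≈ 1.496 mg/L.

1.5 mg/L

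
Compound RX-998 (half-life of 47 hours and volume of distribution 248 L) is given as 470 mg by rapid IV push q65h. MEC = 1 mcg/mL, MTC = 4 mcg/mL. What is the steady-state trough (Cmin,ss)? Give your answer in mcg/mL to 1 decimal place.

1.2 mcg/mL

Over one 65-h interval, 65/47 ≈ 1.383 half-lives elapse, leaving f ≈ 0.3834 of each dose.
Accumulation ratio R = 1/(1 − f) ≈ 1/0.6166 ≈ 1.6218.
Each bolus raises the concentration by D/Vd = 470/248 ≈ 1.895 mcg/mL.
Cmax,ss = C₀/(1 − f) ≈ 1.895/0.6166 ≈ 3.073 mcg/mL.
One interval later, Cmin,ss = Cmax,ss·e^(−kτ) ≈ 3.073 × 0.3834 ≈ 1.178 mcg/mL.
Trough 1.2 mcg/mL vs MEC 1 mcg/mL: adequate.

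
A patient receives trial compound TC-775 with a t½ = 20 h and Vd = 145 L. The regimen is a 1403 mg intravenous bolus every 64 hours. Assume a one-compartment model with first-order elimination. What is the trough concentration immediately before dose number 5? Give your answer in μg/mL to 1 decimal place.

f = (1/2)^(τ/t½) = (1/2)^(64/20) ≈ 0.1088.
C₀ = D/Vd = 1403/145 ≈ 9.676 μg/mL.
Before the 5th dose, 4 doses have been given. Superposition: Cmin = C₀·(f + f² + … + f^4).
≈ 9.676 × (0.1088 + 0.0118 + 0.0013 + 0.0001) ≈ 9.676 × 0.1220 ≈ 1.180 μg/mL.

1.2 μg/mL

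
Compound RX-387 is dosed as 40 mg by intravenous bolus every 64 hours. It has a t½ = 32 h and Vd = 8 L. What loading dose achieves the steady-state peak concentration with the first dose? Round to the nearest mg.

53 mg

f = (1/2)^(64/32) ≈ 0.250000; accumulation ratio R = 1/(1−f) ≈ 1.33333.
Loading dose to hit Cmax,ss on first dose: D_load = D_maint·R ≈ 40 × 1.33333 ≈ 53.33 mg.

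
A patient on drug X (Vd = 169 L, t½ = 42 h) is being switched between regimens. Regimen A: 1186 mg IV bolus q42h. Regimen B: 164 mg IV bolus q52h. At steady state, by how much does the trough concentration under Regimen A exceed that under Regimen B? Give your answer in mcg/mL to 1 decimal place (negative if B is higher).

Regimen A: f = (1/2)^(42/42) ≈ 0.5000; Cmin,ss = (1186/169)·f/(1−f) ≈ 7.018 mcg/mL.
Regimen B: f = (1/2)^(52/42) ≈ 0.4239; Cmin,ss = (164/169)·f/(1−f) ≈ 0.714 mcg/mL.
Difference ≈ 7.018 − 0.714 ≈ 6.304 mcg/mL.

6.3 mcg/mL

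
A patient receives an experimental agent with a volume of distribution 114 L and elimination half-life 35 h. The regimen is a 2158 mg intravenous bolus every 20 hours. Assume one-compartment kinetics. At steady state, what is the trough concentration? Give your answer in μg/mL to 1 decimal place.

k = ln2/t½ = ln2/35 ≈ 0.019804 h⁻¹; fraction remaining f = e^(−kτ) = e^(−0.019804×20) ≈ 0.6730.
At steady state, accumulation factor R = 1/(1 − e^(−kτ)) ≈ 3.0581.
Single-dose peak C₀ = D/Vd = 2158/114 ≈ 18.930 μg/mL.
Cmax,ss = C₀/(1 − f) ≈ 18.930/0.3270 ≈ 57.890 μg/mL.
Steady-state trough Cmin,ss = Cmax,ss·f ≈ 57.890 × 0.6730 ≈ 38.960 μg/mL.

39.0 μg/mL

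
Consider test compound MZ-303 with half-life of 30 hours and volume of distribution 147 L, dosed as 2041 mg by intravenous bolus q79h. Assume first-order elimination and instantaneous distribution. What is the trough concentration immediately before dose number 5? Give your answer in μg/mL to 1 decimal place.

2.7 μg/mL

f = (1/2)^(τ/t½) = (1/2)^(79/30) ≈ 0.1612.
C₀ = D/Vd = 2041/147 ≈ 13.884 μg/mL.
Before the 5th dose, 4 doses have been given. Superposition: Cmin = C₀·(f + f² + … + f^4).
≈ 13.884 × (0.1612 + 0.0260 + 0.0042 + 0.0007) ≈ 13.884 × 0.1921 ≈ 2.667 μg/mL.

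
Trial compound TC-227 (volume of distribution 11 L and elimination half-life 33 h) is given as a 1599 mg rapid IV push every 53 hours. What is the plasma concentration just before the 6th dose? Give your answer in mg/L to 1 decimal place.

f = (1/2)^(τ/t½) = (1/2)^(53/33) ≈ 0.3285.
C₀ = D/Vd = 1599/11 ≈ 145.364 mg/L.
Before the 6th dose, 5 doses have been given. Superposition: Cmin = C₀·(f + f² + … + f^5).
≈ 145.364 × (0.3285 + 0.1079 + 0.0354 + 0.0116 + 0.0038) ≈ 145.364 × 0.4872 ≈ 70.821 mg/L.

70.8 mg/L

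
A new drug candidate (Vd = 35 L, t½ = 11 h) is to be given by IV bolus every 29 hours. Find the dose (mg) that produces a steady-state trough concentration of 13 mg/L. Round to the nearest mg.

τ/t½ = 29/11 ≈ 2.6364, so f = (1/2)^(29/11) ≈ 0.160833.
Cmin,ss = (D/Vd)·f/(1−f), so D = Cmin,ss·Vd·(1−f)/f.
D = 13 × 35 × (1−f)/f ≈ 13 × 35 × 5.21763 ≈ 2374.02 mg.

2374 mg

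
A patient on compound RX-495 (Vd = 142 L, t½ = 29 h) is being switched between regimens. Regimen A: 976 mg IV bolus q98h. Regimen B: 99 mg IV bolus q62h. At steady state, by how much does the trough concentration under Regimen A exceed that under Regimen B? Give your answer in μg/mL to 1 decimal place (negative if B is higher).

0.5 μg/mL

Regimen A: f = (1/2)^(98/29) ≈ 0.0961; Cmin,ss = (976/142)·f/(1−f) ≈ 0.731 μg/mL.
Regimen B: f = (1/2)^(62/29) ≈ 0.2272; Cmin,ss = (99/142)·f/(1−f) ≈ 0.205 μg/mL.
Difference ≈ 0.731 − 0.205 ≈ 0.526 μg/mL.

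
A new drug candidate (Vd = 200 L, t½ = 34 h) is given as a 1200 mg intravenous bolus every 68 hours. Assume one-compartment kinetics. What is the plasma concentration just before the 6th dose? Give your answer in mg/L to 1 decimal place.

2.0 mg/L

f = (1/2)^(τ/t½) = (1/2)^(68/34) ≈ 0.2500.
C₀ = D/Vd = 1200/200 ≈ 6.000 mg/L.
Before the 6th dose, 5 doses have been given. Superposition: Cmin = C₀·(f + f² + … + f^5).
≈ 6.000 × (0.2500 + 0.0625 + 0.0156 + 0.0039 + 0.0010) ≈ 6.000 × 0.3330 ≈ 1.998 mg/L.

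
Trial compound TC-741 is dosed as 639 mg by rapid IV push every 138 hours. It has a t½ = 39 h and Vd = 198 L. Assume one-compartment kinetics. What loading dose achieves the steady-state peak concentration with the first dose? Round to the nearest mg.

699 mg

f = (1/2)^(138/39) ≈ 0.086063; accumulation ratio R = 1/(1−f) ≈ 1.09417.
Loading dose to hit Cmax,ss on first dose: D_load = D_maint·R ≈ 639 × 1.09417 ≈ 699.17 mg.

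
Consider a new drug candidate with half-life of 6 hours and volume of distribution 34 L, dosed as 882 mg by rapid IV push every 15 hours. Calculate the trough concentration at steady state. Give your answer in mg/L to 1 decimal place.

τ/t½ = 15/6 ≈ 2.5, so fraction remaining f = (1/2)^(15/6) ≈ 0.1768.
Single-dose peak C₀ = D/Vd = 882/34 ≈ 25.941 mg/L.
Steady-state trough Cmin,ss = C₀·f/(1−f) ≈ 25.941 × 0.1768/0.8232 ≈ 5.571 mg/L.

5.6 mg/L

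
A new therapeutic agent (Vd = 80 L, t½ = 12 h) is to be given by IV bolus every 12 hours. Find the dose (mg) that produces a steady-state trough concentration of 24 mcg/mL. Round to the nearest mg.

1920 mg

τ/t½ = 12/12 ≈ 1, so f = (1/2)^(12/12) ≈ 0.500000.
Cmin,ss = (D/Vd)·f/(1−f), so D = Cmin,ss·Vd·(1−f)/f.
D = 24 × 80 × (1−f)/f ≈ 24 × 80 × 1.00000 ≈ 1920.00 mg.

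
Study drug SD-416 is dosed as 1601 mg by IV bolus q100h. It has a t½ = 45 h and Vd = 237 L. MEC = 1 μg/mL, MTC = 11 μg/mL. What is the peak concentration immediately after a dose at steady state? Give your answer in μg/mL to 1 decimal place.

k = ln2/t½ = ln2/45 ≈ 0.015403 h⁻¹; fraction remaining f = e^(−kτ) = e^(−0.015403×100) ≈ 0.2143.
At steady state, accumulation factor R = 1/(1 − e^(−kτ)) ≈ 1.2728.
Each bolus raises the concentration by D/Vd = 1601/237 ≈ 6.755 μg/mL.
Cmax,ss = C₀/(1 − f) ≈ 6.755/0.7857 ≈ 8.597 μg/mL.
Peak 8.6 μg/mL vs MTC 11 μg/mL: below toxic threshold.

8.6 μg/mL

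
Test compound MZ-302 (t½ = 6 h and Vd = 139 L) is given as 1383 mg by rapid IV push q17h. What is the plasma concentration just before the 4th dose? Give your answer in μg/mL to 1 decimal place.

f = (1/2)^(τ/t½) = (1/2)^(17/6) ≈ 0.1403.
C₀ = D/Vd = 1383/139 ≈ 9.950 μg/mL.
Before the 4th dose, 3 doses have been given. Superposition: Cmin = C₀·(f + f² + … + f^3).
≈ 9.950 × (0.1403 + 0.0197 + 0.0028) ≈ 9.950 × 0.1628 ≈ 1.620 μg/mL.

1.6 μg/mL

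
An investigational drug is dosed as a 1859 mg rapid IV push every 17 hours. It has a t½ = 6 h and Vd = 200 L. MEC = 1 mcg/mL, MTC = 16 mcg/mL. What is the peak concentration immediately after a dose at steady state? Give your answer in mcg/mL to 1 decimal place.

10.8 mcg/mL

Over one 17-h interval, 17/6 ≈ 2.8333 half-lives elapse, leaving f ≈ 0.1403 of each dose.
At steady state, accumulation factor R = 1/(1 − e^(−kτ)) ≈ 1.1632.
Single-dose peak C₀ = D/Vd = 1859/200 ≈ 9.295 mcg/mL.
Cmax,ss = C₀/(1 − f) ≈ 9.295/0.8597 ≈ 10.812 mcg/mL.
Peak 10.8 mcg/mL vs MTC 16 mcg/mL: below toxic threshold.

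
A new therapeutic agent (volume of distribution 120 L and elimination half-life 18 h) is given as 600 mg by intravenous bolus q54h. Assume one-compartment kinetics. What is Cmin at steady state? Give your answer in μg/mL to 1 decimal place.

The dosing interval is 3 half-lives, so f = 2^(−3) = 0.125.
At steady state, R = 1/(1 − 0.125) = 8/7.
Single-dose peak C₀ = D/Vd = 600/120 = 5 μg/mL.
Steady-state peak Cmax,ss = C₀·R = 5 × 8/7 ≈ 5.714 μg/mL.
Steady-state trough Cmin,ss = Cmax,ss·f ≈ 5.714 × 0.125 ≈ 0.714 μg/mL.

0.7 μg/mL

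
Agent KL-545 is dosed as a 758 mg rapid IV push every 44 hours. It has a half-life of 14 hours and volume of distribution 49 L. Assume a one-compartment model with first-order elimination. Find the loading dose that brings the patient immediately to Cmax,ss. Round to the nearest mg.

855 mg

f = (1/2)^(44/14) ≈ 0.113215; accumulation ratio R = 1/(1−f) ≈ 1.12767.
Loading dose to hit Cmax,ss on first dose: D_load = D_maint·R ≈ 758 × 1.12767 ≈ 854.77 mg.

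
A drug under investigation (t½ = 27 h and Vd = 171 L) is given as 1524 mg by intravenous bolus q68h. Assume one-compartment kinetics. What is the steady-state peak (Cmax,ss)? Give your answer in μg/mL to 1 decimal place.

10.8 μg/mL

k = ln2/t½ = ln2/27 ≈ 0.025672 h⁻¹; fraction remaining f = e^(−kτ) = e^(−0.025672×68) ≈ 0.1745.
Accumulation ratio R = 1/(1 − f) ≈ 1/0.8255 ≈ 1.2114.
Each bolus raises the concentration by D/Vd = 1524/171 ≈ 8.912 μg/mL.
Steady-state peak Cmax,ss = C₀·R ≈ 8.912 × 1.2114 ≈ 10.796 μg/mL.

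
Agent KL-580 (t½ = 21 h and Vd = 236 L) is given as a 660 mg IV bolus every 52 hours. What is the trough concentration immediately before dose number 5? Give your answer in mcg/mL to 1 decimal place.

0.6 mcg/mL

f = (1/2)^(τ/t½) = (1/2)^(52/21) ≈ 0.1797.
C₀ = D/Vd = 660/236 ≈ 2.797 mcg/mL.
Before the 5th dose, 4 doses have been given. Superposition: Cmin = C₀·(f + f² + … + f^4).
≈ 2.797 × (0.1797 + 0.0323 + 0.0058 + 0.0010) ≈ 2.797 × 0.2188 ≈ 0.612 mcg/mL.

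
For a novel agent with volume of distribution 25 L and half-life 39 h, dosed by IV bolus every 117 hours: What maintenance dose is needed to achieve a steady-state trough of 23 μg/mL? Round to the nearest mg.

4025 mg

τ/t½ = 117/39 ≈ 3, so f = (1/2)^(117/39) ≈ 0.125000.
Cmin,ss = (D/Vd)·f/(1−f), so D = Cmin,ss·Vd·(1−f)/f.
D = 23 × 25 × (1−f)/f ≈ 23 × 25 × 7.00000 ≈ 4025.00 mg.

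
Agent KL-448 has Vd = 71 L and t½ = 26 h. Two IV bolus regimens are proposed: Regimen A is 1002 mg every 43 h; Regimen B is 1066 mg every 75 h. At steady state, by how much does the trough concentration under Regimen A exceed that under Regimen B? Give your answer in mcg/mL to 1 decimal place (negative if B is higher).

Regimen A: f = (1/2)^(43/26) ≈ 0.3178; Cmin,ss = (1002/71)·f/(1−f) ≈ 6.574 mcg/mL.
Regimen B: f = (1/2)^(75/26) ≈ 0.1354; Cmin,ss = (1066/71)·f/(1−f) ≈ 2.351 mcg/mL.
Difference ≈ 6.574 − 2.351 ≈ 4.223 mcg/mL.

4.2 mcg/mL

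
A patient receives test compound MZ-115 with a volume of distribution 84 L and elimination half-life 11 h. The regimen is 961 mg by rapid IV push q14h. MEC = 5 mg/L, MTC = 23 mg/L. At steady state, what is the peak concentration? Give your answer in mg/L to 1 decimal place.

k = ln2/t½ = ln2/11 ≈ 0.063013 h⁻¹; fraction remaining f = e^(−kτ) = e^(−0.063013×14) ≈ 0.4139.
Accumulation ratio R = 1/(1 − f) ≈ 1/0.5861 ≈ 1.7062.
Single-dose peak C₀ = D/Vd = 961/84 ≈ 11.440 mg/L.
Steady-state peak Cmax,ss = C₀·R ≈ 11.440 × 1.7062 ≈ 19.519 mg/L.
Peak 19.5 mg/L vs MTC 23 mg/L: below toxic threshold.

19.5 mg/L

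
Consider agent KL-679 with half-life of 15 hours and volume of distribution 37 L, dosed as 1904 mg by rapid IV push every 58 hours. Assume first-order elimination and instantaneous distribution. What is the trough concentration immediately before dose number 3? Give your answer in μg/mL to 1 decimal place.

f = (1/2)^(τ/t½) = (1/2)^(58/15) ≈ 0.0686.
C₀ = D/Vd = 1904/37 ≈ 51.459 μg/mL.
Before the 3rd dose, 2 doses have been given. Superposition: Cmin = C₀·(f + f²).
≈ 51.459 × (0.0686 + 0.0047) ≈ 51.459 × 0.0733 ≈ 3.772 μg/mL.

3.8 μg/mL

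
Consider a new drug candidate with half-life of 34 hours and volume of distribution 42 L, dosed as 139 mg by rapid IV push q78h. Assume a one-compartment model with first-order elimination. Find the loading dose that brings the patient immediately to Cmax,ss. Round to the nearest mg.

175 mg

f = (1/2)^(78/34) ≈ 0.203893; accumulation ratio R = 1/(1−f) ≈ 1.25611.
Loading dose to hit Cmax,ss on first dose: D_load = D_maint·R ≈ 139 × 1.25611 ≈ 174.60 mg.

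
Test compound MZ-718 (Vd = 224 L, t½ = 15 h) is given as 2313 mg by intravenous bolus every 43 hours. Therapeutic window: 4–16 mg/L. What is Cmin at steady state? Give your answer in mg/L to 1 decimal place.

1.6 mg/L

τ/t½ = 43/15 ≈ 2.8667, so fraction remaining f = (1/2)^(43/15) ≈ 0.1371.
Single-dose peak C₀ = D/Vd = 2313/224 ≈ 10.326 mg/L.
Steady-state trough Cmin,ss = C₀·f/(1−f) ≈ 10.326 × 0.1371/0.8629 ≈ 1.641 mg/L.
Trough 1.6 mg/L vs MEC 4 mg/L: subtherapeutic.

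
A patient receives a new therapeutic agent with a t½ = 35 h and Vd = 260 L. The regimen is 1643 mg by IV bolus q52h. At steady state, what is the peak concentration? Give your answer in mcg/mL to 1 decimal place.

9.8 mcg/mL

Over one 52-h interval, 52/35 ≈ 1.4857 half-lives elapse, leaving f ≈ 0.3571 of each dose.
Accumulation ratio R = 1/(1 − f) ≈ 1/0.6429 ≈ 1.5555.
Single-dose peak C₀ = D/Vd = 1643/260 ≈ 6.319 mcg/mL.
Cmax,ss = C₀/(1 − f) ≈ 6.319/0.6429 ≈ 9.829 mcg/mL.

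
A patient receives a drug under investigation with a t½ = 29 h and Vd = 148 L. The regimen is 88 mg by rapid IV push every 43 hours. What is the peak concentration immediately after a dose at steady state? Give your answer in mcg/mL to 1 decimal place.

τ/t½ = 43/29 ≈ 1.4828, so fraction remaining f = (1/2)^(43/29) ≈ 0.3578.
At steady state, accumulation factor R = 1/(1 − e^(−kτ)) ≈ 1.5571.
Each bolus raises the concentration by D/Vd = 88/148 ≈ 0.595 mcg/mL.
Cmax,ss = C₀/(1 − f) ≈ 0.595/0.6422 ≈ 0.927 mcg/mL.

0.9 mcg/mL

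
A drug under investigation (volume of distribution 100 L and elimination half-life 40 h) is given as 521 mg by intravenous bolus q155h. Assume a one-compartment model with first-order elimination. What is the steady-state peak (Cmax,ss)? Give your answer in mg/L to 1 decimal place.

k = ln2/t½ = ln2/40 ≈ 0.017329 h⁻¹; fraction remaining f = e^(−kτ) = e^(−0.017329×155) ≈ 0.0682.
Accumulation ratio R = 1/(1 − f) ≈ 1/0.9318 ≈ 1.0732.
Each bolus raises the concentration by D/Vd = 521/100 ≈ 5.210 mg/L.
Steady-state peak Cmax,ss = C₀·R ≈ 5.210 × 1.0732 ≈ 5.591 mg/L.

5.6 mg/L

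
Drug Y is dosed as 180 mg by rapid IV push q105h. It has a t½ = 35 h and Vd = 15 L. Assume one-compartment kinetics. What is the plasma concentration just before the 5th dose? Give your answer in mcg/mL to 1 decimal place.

1.7 mcg/mL

f = (1/2)^(τ/t½) = (1/2)^(105/35) ≈ 0.1250.
C₀ = D/Vd = 180/15 ≈ 12.000 mcg/mL.
Before the 5th dose, 4 doses have been given. Superposition: Cmin = C₀·(f + f² + … + f^4).
≈ 12.000 × (0.1250 + 0.0156 + 0.0020 + 0.0002) ≈ 12.000 × 0.1428 ≈ 1.714 mcg/mL.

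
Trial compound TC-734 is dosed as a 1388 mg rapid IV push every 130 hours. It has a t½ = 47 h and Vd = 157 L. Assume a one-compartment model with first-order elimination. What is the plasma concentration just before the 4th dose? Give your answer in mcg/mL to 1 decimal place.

f = (1/2)^(τ/t½) = (1/2)^(130/47) ≈ 0.1470.
C₀ = D/Vd = 1388/157 ≈ 8.841 mcg/mL.
Before the 4th dose, 3 doses have been given. Superposition: Cmin = C₀·(f + f² + … + f^3).
≈ 8.841 × (0.1470 + 0.0216 + 0.0032) ≈ 8.841 × 0.1718 ≈ 1.519 mcg/mL.

1.5 mcg/mL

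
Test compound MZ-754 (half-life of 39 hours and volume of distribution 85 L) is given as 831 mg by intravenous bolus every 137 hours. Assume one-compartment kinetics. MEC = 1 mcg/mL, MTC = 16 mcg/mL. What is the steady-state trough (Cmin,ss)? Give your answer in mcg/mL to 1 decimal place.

0.9 mcg/mL

k = ln2/t½ = ln2/39 ≈ 0.017773 h⁻¹; fraction remaining f = e^(−kτ) = e^(−0.017773×137) ≈ 0.0876.
Each bolus raises the concentration by D/Vd = 831/85 ≈ 9.776 mcg/mL.
Steady-state trough Cmin,ss = C₀·f/(1−f) ≈ 9.776 × 0.0876/0.9124 ≈ 0.939 mcg/mL.
Trough 0.9 mcg/mL vs MEC 1 mcg/mL: subtherapeutic.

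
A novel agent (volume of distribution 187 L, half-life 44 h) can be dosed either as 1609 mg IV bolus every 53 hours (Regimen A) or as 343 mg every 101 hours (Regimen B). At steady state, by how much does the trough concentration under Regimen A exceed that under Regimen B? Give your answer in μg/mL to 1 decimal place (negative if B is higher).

6.1 μg/mL

Regimen A: f = (1/2)^(53/44) ≈ 0.4339; Cmin,ss = (1609/187)·f/(1−f) ≈ 6.595 μg/mL.
Regimen B: f = (1/2)^(101/44) ≈ 0.2037; Cmin,ss = (343/187)·f/(1−f) ≈ 0.469 μg/mL.
Difference ≈ 6.595 − 0.469 ≈ 6.126 μg/mL.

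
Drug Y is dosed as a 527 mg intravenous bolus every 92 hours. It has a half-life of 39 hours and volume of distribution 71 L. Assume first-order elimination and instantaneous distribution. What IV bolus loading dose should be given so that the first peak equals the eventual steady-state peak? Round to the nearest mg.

f = (1/2)^(92/39) ≈ 0.194930; accumulation ratio R = 1/(1−f) ≈ 1.24213.
Loading dose to hit Cmax,ss on first dose: D_load = D_maint·R ≈ 527 × 1.24213 ≈ 654.60 mg.

655 mg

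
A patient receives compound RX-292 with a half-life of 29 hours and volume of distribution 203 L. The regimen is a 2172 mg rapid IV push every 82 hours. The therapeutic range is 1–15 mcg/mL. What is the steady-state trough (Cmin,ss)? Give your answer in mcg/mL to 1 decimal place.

Over one 82-h interval, 82/29 ≈ 2.8276 half-lives elapse, leaving f ≈ 0.1409 of each dose.
Single-dose peak C₀ = D/Vd = 2172/203 ≈ 10.700 mcg/mL.
Steady-state trough Cmin,ss = C₀·f/(1−f) ≈ 10.700 × 0.1409/0.8591 ≈ 1.755 mcg/mL.
Trough 1.8 mcg/mL vs MEC 1 mcg/mL: adequate.

1.8 mcg/mL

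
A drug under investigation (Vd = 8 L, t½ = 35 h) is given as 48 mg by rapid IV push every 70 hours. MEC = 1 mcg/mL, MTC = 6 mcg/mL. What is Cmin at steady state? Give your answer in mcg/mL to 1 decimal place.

τ = 70 h = 2 half-lives, so f = (1/2)^2 = 0.25.
Accumulation ratio R = 1/(1 − f) = 1/0.75 = 4/3.
Single-dose peak C₀ = D/Vd = 48/8 = 6 mcg/mL.
Steady-state peak Cmax,ss = C₀·R = 6 × 4/3 ≈ 8.000 mcg/mL.
Steady-state trough Cmin,ss = Cmax,ss·f ≈ 8.000 × 0.25 ≈ 2.000 mcg/mL.
Trough 2.0 mcg/mL vs MEC 1 mcg/mL: adequate.

2.0 mcg/mL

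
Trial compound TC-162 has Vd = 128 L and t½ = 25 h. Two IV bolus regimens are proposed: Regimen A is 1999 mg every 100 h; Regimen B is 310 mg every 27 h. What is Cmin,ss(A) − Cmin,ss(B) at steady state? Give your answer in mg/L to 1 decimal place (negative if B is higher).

-1.1 mg/L

Regimen A: f = (1/2)^(100/25) ≈ 0.0625; Cmin,ss = (1999/128)·f/(1−f) ≈ 1.041 mg/L.
Regimen B: f = (1/2)^(27/25) ≈ 0.4730; Cmin,ss = (310/128)·f/(1−f) ≈ 2.174 mg/L.
Difference ≈ 1.041 − 2.174 ≈ -1.133 mg/L.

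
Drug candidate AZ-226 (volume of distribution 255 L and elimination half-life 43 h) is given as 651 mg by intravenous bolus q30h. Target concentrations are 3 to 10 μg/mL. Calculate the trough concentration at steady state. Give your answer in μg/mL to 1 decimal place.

4.1 μg/mL

k = ln2/t½ = ln2/43 ≈ 0.016120 h⁻¹; fraction remaining f = e^(−kτ) = e^(−0.016120×30) ≈ 0.6166.
Single-dose peak C₀ = D/Vd = 651/255 ≈ 2.553 μg/mL.
Steady-state trough Cmin,ss = C₀·f/(1−f) ≈ 2.553 × 0.6166/0.3834 ≈ 4.106 μg/mL.
Trough 4.1 μg/mL vs MEC 3 μg/mL: adequate.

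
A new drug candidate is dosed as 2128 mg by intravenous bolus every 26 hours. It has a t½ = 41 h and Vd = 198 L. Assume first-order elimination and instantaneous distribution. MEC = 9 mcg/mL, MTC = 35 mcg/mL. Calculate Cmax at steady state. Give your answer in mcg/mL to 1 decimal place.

30.2 mcg/mL

k = ln2/t½ = ln2/41 ≈ 0.016906 h⁻¹; fraction remaining f = e^(−kτ) = e^(−0.016906×26) ≈ 0.6443.
Accumulation ratio R = 1/(1 − f) ≈ 1/0.3557 ≈ 2.8114.
Single-dose peak C₀ = D/Vd = 2128/198 ≈ 10.747 mcg/mL.
Cmax,ss = C₀/(1 − f) ≈ 10.747/0.3557 ≈ 30.214 mcg/mL.
Peak 30.2 mcg/mL vs MTC 35 mcg/mL: below toxic threshold.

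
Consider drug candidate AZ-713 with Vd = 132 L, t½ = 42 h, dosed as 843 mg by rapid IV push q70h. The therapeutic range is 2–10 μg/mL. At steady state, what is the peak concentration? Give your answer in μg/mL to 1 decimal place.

τ/t½ = 70/42 ≈ 1.6667, so fraction remaining f = (1/2)^(70/42) ≈ 0.3150.
Accumulation ratio R = 1/(1 − f) ≈ 1/0.6850 ≈ 1.4599.
Each bolus raises the concentration by D/Vd = 843/132 ≈ 6.386 μg/mL.
Cmax,ss = C₀/(1 − f) ≈ 6.386/0.6850 ≈ 9.323 μg/mL.
Peak 9.3 μg/mL vs MTC 10 μg/mL: below toxic threshold.

9.3 μg/mL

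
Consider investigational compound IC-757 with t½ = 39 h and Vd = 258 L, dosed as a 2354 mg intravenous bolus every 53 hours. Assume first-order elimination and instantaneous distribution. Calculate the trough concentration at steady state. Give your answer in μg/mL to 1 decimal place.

5.8 μg/mL

Over one 53-h interval, 53/39 ≈ 1.359 half-lives elapse, leaving f ≈ 0.3899 of each dose.
Each bolus raises the concentration by D/Vd = 2354/258 ≈ 9.124 μg/mL.
Steady-state trough Cmin,ss = C₀·f/(1−f) ≈ 9.124 × 0.3899/0.6101 ≈ 5.831 μg/mL.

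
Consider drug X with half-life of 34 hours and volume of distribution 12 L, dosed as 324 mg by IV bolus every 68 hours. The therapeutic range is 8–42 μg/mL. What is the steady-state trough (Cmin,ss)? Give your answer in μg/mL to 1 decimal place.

τ = 68 h = 2 half-lives, so f = (1/2)^2 = 0.25.
At steady state, R = 1/(1 − 0.25) = 4/3.
Single-dose peak C₀ = D/Vd = 324/12 = 27 μg/mL.
Steady-state peak Cmax,ss = C₀·R = 27 × 4/3 ≈ 36.000 μg/mL.
Steady-state trough Cmin,ss = Cmax,ss·f ≈ 36.000 × 0.25 ≈ 9.000 μg/mL.
Trough 9.0 μg/mL vs MEC 8 μg/mL: adequate.

9.0 μg/mL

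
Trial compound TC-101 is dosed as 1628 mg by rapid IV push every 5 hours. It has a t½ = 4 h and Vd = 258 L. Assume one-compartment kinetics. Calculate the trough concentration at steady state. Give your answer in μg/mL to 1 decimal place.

4.6 μg/mL

Over one 5-h interval, 5/4 ≈ 1.25 half-lives elapse, leaving f ≈ 0.4204 of each dose.
At steady state, accumulation factor R = 1/(1 − e^(−kτ)) ≈ 1.7253.
Each bolus raises the concentration by D/Vd = 1628/258 ≈ 6.310 μg/mL.
Cmax,ss = C₀/(1 − f) ≈ 6.310/0.5796 ≈ 10.887 μg/mL.
Steady-state trough Cmin,ss = Cmax,ss·f ≈ 10.887 × 0.4204 ≈ 4.577 μg/mL.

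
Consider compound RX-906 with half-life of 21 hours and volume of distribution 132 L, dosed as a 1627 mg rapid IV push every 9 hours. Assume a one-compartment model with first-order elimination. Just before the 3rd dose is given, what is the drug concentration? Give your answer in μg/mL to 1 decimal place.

16.0 μg/mL

f = (1/2)^(τ/t½) = (1/2)^(9/21) ≈ 0.7430.
C₀ = D/Vd = 1627/132 ≈ 12.326 μg/mL.
Before the 3rd dose, 2 doses have been given. Superposition: Cmin = C₀·(f + f²).
≈ 12.326 × (0.7430 + 0.5520) ≈ 12.326 × 1.2950 ≈ 15.962 μg/mL.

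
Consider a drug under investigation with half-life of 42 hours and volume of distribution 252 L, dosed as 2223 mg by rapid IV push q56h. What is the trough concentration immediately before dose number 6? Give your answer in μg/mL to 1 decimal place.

f = (1/2)^(τ/t½) = (1/2)^(56/42) ≈ 0.3969.
C₀ = D/Vd = 2223/252 ≈ 8.821 μg/mL.
Before the 6th dose, 5 doses have been given. Superposition: Cmin = C₀·(f + f² + … + f^5).
≈ 8.821 × (0.3969 + 0.1575 + 0.0625 + 0.0248 + 0.0098) ≈ 8.821 × 0.6515 ≈ 5.747 μg/mL.

5.7 μg/mL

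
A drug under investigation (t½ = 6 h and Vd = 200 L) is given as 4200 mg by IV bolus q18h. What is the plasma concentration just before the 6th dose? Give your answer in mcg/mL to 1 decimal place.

f = (1/2)^(τ/t½) = (1/2)^(18/6) ≈ 0.1250.
C₀ = D/Vd = 4200/200 ≈ 21.000 mcg/mL.
Before the 6th dose, 5 doses have been given. Superposition: Cmin = C₀·(f + f² + … + f^5).
≈ 21.000 × (0.1250 + 0.0156 + 0.0020 + 0.0002 + 0.0000) ≈ 21.000 × 0.1428 ≈ 2.999 mcg/mL.

3.0 mcg/mL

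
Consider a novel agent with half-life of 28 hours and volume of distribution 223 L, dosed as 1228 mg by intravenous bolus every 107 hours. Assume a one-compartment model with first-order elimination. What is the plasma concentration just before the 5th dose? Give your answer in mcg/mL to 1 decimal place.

f = (1/2)^(τ/t½) = (1/2)^(107/28) ≈ 0.0707.
C₀ = D/Vd = 1228/223 ≈ 5.507 mcg/mL.
Before the 5th dose, 4 doses have been given. Superposition: Cmin = C₀·(f + f² + … + f^4).
≈ 5.507 × (0.0707 + 0.0050 + 0.0004 + 0.0000) ≈ 5.507 × 0.0761 ≈ 0.419 mcg/mL.

0.4 mcg/mL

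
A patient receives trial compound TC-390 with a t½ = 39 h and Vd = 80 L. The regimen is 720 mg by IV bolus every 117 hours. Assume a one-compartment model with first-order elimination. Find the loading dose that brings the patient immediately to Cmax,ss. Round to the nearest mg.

f = (1/2)^(117/39) ≈ 0.125000; accumulation ratio R = 1/(1−f) ≈ 1.14286.
Loading dose to hit Cmax,ss on first dose: D_load = D_maint·R ≈ 720 × 1.14286 ≈ 822.86 mg.

823 mg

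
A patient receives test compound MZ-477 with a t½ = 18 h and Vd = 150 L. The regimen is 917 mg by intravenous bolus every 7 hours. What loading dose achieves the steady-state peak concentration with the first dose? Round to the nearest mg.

f = (1/2)^(7/18) ≈ 0.763718; accumulation ratio R = 1/(1−f) ≈ 4.23223.
Loading dose to hit Cmax,ss on first dose: D_load = D_maint·R ≈ 917 × 4.23223 ≈ 3880.95 mg.

3881 mg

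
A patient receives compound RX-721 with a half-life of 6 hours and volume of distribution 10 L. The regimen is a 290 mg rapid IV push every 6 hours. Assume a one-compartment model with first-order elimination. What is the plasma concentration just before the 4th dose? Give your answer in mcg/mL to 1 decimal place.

f = (1/2)^(τ/t½) = (1/2)^(6/6) ≈ 0.5000.
C₀ = D/Vd = 290/10 ≈ 29.000 mcg/mL.
Before the 4th dose, 3 doses have been given. Superposition: Cmin = C₀·(f + f² + … + f^3).
≈ 29.000 × (0.5000 + 0.2500 + 0.1250) ≈ 29.000 × 0.8750 ≈ 25.375 mcg/mL.

25.4 mcg/mL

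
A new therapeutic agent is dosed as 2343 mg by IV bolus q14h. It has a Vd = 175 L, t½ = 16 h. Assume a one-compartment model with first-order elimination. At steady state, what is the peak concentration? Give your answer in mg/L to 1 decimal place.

29.4 mg/L

τ/t½ = 14/16 ≈ 0.875, so fraction remaining f = (1/2)^(14/16) ≈ 0.5453.
Accumulation ratio R = 1/(1 − f) ≈ 1/0.4547 ≈ 2.1993.
Single-dose peak C₀ = D/Vd = 2343/175 ≈ 13.389 mg/L.
Cmax,ss = C₀/(1 − f) ≈ 13.389/0.4547 ≈ 29.446 mg/L.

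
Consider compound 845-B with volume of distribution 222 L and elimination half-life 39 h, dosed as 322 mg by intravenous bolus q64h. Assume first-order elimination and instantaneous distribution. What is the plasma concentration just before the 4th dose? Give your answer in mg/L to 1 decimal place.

0.7 mg/L

f = (1/2)^(τ/t½) = (1/2)^(64/39) ≈ 0.3206.
C₀ = D/Vd = 322/222 ≈ 1.450 mg/L.
Before the 4th dose, 3 doses have been given. Superposition: Cmin = C₀·(f + f² + … + f^3).
≈ 1.450 × (0.3206 + 0.1028 + 0.0330) ≈ 1.450 × 0.4564 ≈ 0.662 mg/L.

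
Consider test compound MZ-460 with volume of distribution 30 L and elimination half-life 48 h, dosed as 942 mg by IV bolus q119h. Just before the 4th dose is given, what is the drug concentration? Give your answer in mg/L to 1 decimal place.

f = (1/2)^(τ/t½) = (1/2)^(119/48) ≈ 0.1793.
C₀ = D/Vd = 942/30 ≈ 31.400 mg/L.
Before the 4th dose, 3 doses have been given. Superposition: Cmin = C₀·(f + f² + … + f^3).
≈ 31.400 × (0.1793 + 0.0321 + 0.0058) ≈ 31.400 × 0.2172 ≈ 6.820 mg/L.

6.8 mg/L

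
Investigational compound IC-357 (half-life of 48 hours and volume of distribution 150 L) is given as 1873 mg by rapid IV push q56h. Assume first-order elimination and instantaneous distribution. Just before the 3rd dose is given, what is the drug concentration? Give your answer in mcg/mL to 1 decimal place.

8.0 mcg/mL

f = (1/2)^(τ/t½) = (1/2)^(56/48) ≈ 0.4454.
C₀ = D/Vd = 1873/150 ≈ 12.487 mcg/mL.
Before the 3rd dose, 2 doses have been given. Superposition: Cmin = C₀·(f + f²).
≈ 12.487 × (0.4454 + 0.1984) ≈ 12.487 × 0.6438 ≈ 8.039 mcg/mL.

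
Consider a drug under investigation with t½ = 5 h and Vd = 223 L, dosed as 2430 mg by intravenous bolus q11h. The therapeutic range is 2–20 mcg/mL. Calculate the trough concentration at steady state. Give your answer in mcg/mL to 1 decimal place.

3.0 mcg/mL

Over one 11-h interval, 11/5 ≈ 2.2 half-lives elapse, leaving f ≈ 0.2176 of each dose.
Accumulation ratio R = 1/(1 − f) ≈ 1/0.7824 ≈ 1.2781.
Each bolus raises the concentration by D/Vd = 2430/223 ≈ 10.897 mcg/mL.
Cmax,ss = C₀/(1 − f) ≈ 10.897/0.7824 ≈ 13.928 mcg/mL.
One interval later, Cmin,ss = Cmax,ss·e^(−kτ) ≈ 13.928 × 0.2176 ≈ 3.031 mcg/mL.
Trough 3.0 mcg/mL vs MEC 2 mcg/mL: adequate.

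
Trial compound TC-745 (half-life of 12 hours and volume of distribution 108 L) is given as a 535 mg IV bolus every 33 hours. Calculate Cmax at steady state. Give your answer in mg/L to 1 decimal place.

τ/t½ = 33/12 ≈ 2.75, so fraction remaining f = (1/2)^(33/12) ≈ 0.1487.
Accumulation ratio R = 1/(1 − f) ≈ 1/0.8513 ≈ 1.1747.
Single-dose peak C₀ = D/Vd = 535/108 ≈ 4.954 mg/L.
Steady-state peak Cmax,ss = C₀·R ≈ 4.954 × 1.1747 ≈ 5.819 mg/L.

5.8 mg/L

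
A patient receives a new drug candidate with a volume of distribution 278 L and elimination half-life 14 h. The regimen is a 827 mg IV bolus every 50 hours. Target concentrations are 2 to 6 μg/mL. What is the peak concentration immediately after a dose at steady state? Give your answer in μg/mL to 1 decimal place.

3.2 μg/mL

τ/t½ = 50/14 ≈ 3.5714, so fraction remaining f = (1/2)^(50/14) ≈ 0.0841.
At steady state, accumulation factor R = 1/(1 − e^(−kτ)) ≈ 1.0918.
Each bolus raises the concentration by D/Vd = 827/278 ≈ 2.975 μg/mL.
Steady-state peak Cmax,ss = C₀·R ≈ 2.975 × 1.0918 ≈ 3.248 μg/mL.
Peak 3.2 μg/mL vs MTC 6 μg/mL: below toxic threshold.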